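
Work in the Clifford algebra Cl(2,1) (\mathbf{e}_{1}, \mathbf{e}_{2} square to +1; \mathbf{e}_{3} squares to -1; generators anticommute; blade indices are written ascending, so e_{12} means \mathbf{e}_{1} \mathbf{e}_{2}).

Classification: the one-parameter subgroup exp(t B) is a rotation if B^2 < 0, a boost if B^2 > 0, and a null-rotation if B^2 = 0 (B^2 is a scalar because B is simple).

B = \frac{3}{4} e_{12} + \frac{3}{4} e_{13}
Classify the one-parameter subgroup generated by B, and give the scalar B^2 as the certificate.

B^2 term by term: the squares give (\frac{3}{4})^2*(e_{12})^2 + (\frac{3}{4})^2*(e_{13})^2 = \frac{9}{16}*(-1) + \frac{9}{16}*(+1) = 0 (each basis 2-blade squares to minus the product of its generators' squares); cross terms between blades sharing an index anticommute and cancel. So B^2 = 0.
Answer: null-rotation, certificate B^2 = 0. No conjugation can change B^2 = 0; the sign gives the class.


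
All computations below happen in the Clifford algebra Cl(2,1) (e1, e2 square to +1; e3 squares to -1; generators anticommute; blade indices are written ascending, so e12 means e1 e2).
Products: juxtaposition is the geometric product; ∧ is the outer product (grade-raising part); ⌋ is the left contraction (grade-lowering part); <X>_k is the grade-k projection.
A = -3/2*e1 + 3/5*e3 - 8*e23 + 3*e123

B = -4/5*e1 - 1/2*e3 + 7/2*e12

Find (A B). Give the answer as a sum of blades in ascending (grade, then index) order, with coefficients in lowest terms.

step 1: 3/2 - 37/4*e2 - 21/2*e3 + 3/2*e12 + 2923/100*e13 - 12/5*e23 + 17/2*e123
Answer: 3/2 - 37/4*e2 - 21/2*e3 + 3/2*e12 + 2923/100*e13 - 12/5*e23 + 17/2*e123


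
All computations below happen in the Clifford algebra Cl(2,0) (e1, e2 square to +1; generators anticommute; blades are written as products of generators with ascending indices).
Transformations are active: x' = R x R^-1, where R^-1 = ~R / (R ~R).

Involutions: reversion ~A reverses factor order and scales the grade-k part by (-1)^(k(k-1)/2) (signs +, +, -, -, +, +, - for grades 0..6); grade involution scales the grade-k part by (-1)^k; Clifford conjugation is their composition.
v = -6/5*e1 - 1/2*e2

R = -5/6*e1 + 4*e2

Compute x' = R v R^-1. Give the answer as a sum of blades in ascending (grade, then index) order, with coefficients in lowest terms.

~R = -5/6*e1 + 4*e2, and R ~R = 601/36, so R^-1 = ~R / (601/36).
R v = -1 + 313/60*e1 e2
Answer: 3906/3005*e1 + 25/1202*e2


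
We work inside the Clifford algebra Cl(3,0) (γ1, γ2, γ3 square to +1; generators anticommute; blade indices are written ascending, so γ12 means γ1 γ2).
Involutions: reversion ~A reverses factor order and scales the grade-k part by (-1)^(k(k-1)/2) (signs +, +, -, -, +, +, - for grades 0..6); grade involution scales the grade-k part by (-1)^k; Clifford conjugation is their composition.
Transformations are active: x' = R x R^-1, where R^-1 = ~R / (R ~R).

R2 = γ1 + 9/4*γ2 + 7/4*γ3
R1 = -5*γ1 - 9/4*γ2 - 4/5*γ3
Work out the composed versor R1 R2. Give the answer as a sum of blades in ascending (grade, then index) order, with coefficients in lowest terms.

Distribute over the terms of R1 (each basis-blade product reordered to ascending indices, repeated generators contracted through their squares):
(-5*γ1) R2 = -5 - 45/4*γ12 - 35/4*γ13
(-9/4*γ2) R2 = -81/16 + 9/4*γ12 - 63/16*γ23
(-4/5*γ3) R2 = -7/5 + 4/5*γ13 + 9/5*γ23
Summing the partial products and collecting blades:
Answer: -917/80 - 9*γ12 - 159/20*γ13 - 171/80*γ23


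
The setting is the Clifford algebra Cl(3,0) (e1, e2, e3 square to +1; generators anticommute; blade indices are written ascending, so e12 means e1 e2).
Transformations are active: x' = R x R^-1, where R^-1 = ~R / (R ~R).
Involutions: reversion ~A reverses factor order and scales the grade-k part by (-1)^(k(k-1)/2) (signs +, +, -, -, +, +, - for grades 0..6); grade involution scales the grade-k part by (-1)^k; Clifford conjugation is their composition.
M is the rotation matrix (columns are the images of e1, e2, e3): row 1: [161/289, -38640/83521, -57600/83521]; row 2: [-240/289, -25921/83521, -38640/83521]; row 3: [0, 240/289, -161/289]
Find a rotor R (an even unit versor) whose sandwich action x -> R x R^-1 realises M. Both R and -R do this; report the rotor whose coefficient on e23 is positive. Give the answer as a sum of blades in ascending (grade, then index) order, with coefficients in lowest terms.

Method: write R = a + b12*e12 + b13*e13 + b23*e23 with a^2 + b12^2 + b13^2 + b23^2 = 1 (so R^-1 = ~R). Expanding the columns R e_j ~R gives tr M = 4a^2 - 1 and, from the antisymmetric part, M21 - M12 = -4a*b12, M13 - M31 = 4a*b13, M32 - M23 = -4a*b23.
Here tr M = -25921/83521, so a^2 = (1 + tr M)/4 = 14400/83521 and a = ±120/289. Taking a = 120/289: M21 - M12 = -30720/83521, M13 - M31 = -57600/83521, M32 - M23 = 108000/83521, giving b12 = 64/289, b13 = -120/289, b23 = -225/289, i.e. R = 120/289 + 64/289*e12 - 120/289*e13 - 225/289*e23.
Its e23 coefficient is negative, so report the other preimage -R.
Answer: -120/289 - 64/289*e12 + 120/289*e13 + 225/289*e23. Note: both R and -R realise this M (trace -25921/83521); the covering map identifies them, and the e23-coefficient sign is the tie-breaker.


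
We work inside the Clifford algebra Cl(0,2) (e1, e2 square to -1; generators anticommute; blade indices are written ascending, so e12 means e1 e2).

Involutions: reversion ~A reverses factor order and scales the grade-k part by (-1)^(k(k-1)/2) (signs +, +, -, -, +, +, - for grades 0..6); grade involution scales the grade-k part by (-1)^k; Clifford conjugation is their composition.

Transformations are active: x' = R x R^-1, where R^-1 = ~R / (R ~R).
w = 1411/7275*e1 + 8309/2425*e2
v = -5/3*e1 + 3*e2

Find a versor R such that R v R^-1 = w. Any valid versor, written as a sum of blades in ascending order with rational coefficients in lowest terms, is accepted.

Reasoning: v^2 = w^2 = -106/9 since conjugation preserves the quadratic form; R = v + w = -10714/7275*e1 + 15584/2425*e2 is then valid when invertible, keeping its own part and reversing (v - w)/2.
Answer: -10714/7275*e1 + 15584/2425*e2


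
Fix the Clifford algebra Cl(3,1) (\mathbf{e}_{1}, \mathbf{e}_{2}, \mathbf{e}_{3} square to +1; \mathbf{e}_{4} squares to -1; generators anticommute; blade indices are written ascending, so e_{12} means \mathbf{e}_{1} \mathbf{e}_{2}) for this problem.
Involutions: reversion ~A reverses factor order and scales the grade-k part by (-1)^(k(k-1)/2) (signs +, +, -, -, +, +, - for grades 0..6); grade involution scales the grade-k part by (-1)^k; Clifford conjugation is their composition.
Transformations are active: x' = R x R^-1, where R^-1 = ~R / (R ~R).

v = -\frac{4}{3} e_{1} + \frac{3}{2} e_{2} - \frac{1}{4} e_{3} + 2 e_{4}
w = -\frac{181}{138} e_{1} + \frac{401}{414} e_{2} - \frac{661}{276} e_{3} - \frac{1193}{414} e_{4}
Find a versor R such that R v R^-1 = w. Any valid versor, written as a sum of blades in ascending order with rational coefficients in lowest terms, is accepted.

Why this works: both vectors square to \frac{13}{144}, so q(v) = q(w) and R = v + w = -\frac{365}{138} e_{1} + \frac{511}{207} e_{2} - \frac{365}{138} e_{3} - \frac{365}{414} e_{4} carries v to w — its own direction survives, the complement (v - w)/2 flips.
Answer: -\frac{365}{138} e_{1} + \frac{511}{207} e_{2} - \frac{365}{138} e_{3} - \frac{365}{414} e_{4}


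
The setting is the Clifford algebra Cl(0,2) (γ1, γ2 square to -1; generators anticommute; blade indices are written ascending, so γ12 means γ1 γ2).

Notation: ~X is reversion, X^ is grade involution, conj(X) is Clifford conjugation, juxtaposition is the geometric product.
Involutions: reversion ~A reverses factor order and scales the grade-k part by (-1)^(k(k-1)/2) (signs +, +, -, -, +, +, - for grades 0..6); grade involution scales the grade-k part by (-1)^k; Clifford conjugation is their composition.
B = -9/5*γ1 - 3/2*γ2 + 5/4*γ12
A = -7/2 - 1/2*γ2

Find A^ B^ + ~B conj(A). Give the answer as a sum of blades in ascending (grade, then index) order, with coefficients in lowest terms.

first term: -3/4 - 227/40*γ1 - 21/4*γ2 - 211/40*γ12
second term: 3/4 + 277/40*γ1 + 21/4*γ2 + 139/40*γ12
Answer: 5/4*γ1 - 9/5*γ12


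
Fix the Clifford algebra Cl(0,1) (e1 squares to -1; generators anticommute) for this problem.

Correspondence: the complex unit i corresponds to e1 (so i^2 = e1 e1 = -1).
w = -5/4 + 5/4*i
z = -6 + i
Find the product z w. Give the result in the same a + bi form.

In blades: z = -6 + e1, w = -5/4 + 5/4*e1.
Distribute z over w term by term (generator squares from the signature, products reordered to ascending indices): (-6)*w = 15/2 - 15/2*e1; (e1)*w = -5/4 - 5/4*e1.
Sum: 25/4 - 35/4*e1; translating back through the correspondence:
Answer: 25/4 - 35/4*i


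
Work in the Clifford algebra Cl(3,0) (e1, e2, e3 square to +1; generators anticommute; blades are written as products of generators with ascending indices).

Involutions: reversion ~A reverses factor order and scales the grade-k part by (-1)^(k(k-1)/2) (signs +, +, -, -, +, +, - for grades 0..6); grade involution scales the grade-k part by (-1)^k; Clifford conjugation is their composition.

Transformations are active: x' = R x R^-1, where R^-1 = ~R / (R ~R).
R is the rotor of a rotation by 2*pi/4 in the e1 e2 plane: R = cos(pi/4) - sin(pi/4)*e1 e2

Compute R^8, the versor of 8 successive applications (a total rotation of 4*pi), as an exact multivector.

Because a rotor carries half the rotation angle, composing 8 copies of this e1 e2-plane rotor multiplies the phase: 8*(pi/4) = 2*pi, hence R^8 = cos(2*pi) - sin(2*pi)*e1 e2.
cos(2*pi) = 1 and sin(2*pi) = 0, so R^8 = 1. The total rotation 4*pi is 2 full turns, so every vector returns to itself, yet the rotor is +1, back on the identity sheet (an even number of 2*pi turns).
Answer: 1


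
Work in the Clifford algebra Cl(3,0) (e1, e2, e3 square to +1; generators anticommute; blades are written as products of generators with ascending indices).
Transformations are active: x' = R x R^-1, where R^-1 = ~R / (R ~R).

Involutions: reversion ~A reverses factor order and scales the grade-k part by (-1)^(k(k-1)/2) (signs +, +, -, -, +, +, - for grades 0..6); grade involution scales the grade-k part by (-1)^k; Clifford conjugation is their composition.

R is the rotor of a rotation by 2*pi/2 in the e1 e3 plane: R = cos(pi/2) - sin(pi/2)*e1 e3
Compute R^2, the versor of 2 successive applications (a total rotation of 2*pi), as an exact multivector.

Because a rotor carries half the rotation angle, composing 2 copies of this e1 e3-plane rotor multiplies the phase: 2*(pi/2) = pi, hence R^2 = cos(pi) - sin(pi)*e1 e3.
cos(pi) = -1 and sin(pi) = 0, so R^2 = -1. The total rotation 2*pi is 1 full turn, so every vector returns to itself, yet the rotor is -1, on the OTHER sheet of the double cover (an odd number of 2*pi turns).
Answer: -1


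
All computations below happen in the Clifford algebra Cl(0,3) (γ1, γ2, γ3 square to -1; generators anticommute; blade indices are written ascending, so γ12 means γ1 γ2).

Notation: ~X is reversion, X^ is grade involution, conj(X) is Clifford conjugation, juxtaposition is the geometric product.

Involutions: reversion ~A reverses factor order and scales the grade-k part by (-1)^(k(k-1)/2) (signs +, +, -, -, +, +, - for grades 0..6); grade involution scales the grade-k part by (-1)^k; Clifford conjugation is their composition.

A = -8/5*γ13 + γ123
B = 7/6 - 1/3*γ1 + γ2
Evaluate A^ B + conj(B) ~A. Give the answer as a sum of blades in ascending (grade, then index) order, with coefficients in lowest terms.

first term: 8/15*γ3 - 43/15*γ13 - 1/3*γ23 + 13/30*γ123
second term: -8/15*γ3 + 43/15*γ13 + 1/3*γ23 + 13/30*γ123
Answer: 13/15*γ123


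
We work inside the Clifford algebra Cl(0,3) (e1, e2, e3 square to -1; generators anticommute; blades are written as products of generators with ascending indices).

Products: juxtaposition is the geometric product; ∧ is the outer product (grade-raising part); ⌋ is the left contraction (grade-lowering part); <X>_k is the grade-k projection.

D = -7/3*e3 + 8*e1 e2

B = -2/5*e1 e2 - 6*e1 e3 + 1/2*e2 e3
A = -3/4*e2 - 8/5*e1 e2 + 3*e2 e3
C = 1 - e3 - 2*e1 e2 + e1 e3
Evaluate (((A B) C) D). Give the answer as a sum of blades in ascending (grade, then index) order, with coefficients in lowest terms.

step 1: -107/50 + 3/10*e1 + 3/8*e3 + 18*e1 e2 - 2/5*e1 e3 + 48/5*e2 e3 - 9/2*e1 e2 e3
step 2: 6927/200 + 11/40*e1 + 57/10*e2 - 1357/200*e3 + 409/50*e1 e2 - 551/25*e1 e3 + 134/5*e2 e3 - 93/4*e1 e2 e3
step 3: -48763/600 - 437/75*e1 + 181/3*e2 + 21037/200*e3 + 22283/100*e1 e2 + 25651/120*e1 e3 + 8151/50*e2 e3 - 2201/30*e1 e2 e3
Answer: -48763/600 - 437/75*e1 + 181/3*e2 + 21037/200*e3 + 22283/100*e1 e2 + 25651/120*e1 e3 + 8151/50*e2 e3 - 2201/30*e1 e2 e3


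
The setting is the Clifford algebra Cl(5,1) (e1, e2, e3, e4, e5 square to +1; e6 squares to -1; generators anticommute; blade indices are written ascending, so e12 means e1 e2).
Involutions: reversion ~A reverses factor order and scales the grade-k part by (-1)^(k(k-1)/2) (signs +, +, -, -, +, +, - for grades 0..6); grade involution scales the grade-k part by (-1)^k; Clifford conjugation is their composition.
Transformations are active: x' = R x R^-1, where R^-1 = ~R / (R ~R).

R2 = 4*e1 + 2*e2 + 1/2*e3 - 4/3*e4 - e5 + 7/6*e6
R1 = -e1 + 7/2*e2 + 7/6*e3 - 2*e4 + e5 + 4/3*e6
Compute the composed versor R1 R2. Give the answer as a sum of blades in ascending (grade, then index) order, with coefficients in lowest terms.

Distribute over the terms of R1 (each basis-blade product reordered to ascending indices, repeated generators contracted through their squares):
(-e1) R2 = -4 - 2*e12 - 1/2*e13 + 4/3*e14 + e15 - 7/6*e16
(7/2*e2) R2 = 7 - 14*e12 + 7/4*e23 - 14/3*e24 - 7/2*e25 + 49/12*e26
(7/6*e3) R2 = 7/12 - 14/3*e13 - 7/3*e23 - 14/9*e34 - 7/6*e35 + 49/36*e36
(-2*e4) R2 = 8/3 + 8*e14 + 4*e24 + e34 + 2*e45 - 7/3*e46
(e5) R2 = -1 - 4*e15 - 2*e25 - 1/2*e35 + 4/3*e45 + 7/6*e56
(4/3*e6) R2 = -14/9 - 16/3*e16 - 8/3*e26 - 2/3*e36 + 16/9*e46 + 4/3*e56
Summing the partial products and collecting blades:
Answer: 133/36 - 16*e12 - 31/6*e13 + 28/3*e14 - 3*e15 - 13/2*e16 - 7/12*e23 - 2/3*e24 - 11/2*e25 + 17/12*e26 - 5/9*e34 - 5/3*e35 + 25/36*e36 + 10/3*e45 - 5/9*e46 + 5/2*e56


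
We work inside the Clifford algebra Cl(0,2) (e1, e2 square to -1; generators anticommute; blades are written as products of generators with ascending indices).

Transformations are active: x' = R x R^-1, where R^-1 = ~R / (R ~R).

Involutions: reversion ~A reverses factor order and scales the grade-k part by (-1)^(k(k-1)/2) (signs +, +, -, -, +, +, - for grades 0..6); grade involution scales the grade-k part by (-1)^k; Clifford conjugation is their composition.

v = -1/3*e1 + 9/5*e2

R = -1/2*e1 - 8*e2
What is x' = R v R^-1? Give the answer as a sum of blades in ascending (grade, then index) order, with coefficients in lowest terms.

~R = -1/2*e1 - 8*e2, and R ~R = -257/4, so R^-1 = ~R / (-257/4).
R v = 427/30 - 107/30*e1 e2
Answer: 713/1285*e1 + 1345/771*e2


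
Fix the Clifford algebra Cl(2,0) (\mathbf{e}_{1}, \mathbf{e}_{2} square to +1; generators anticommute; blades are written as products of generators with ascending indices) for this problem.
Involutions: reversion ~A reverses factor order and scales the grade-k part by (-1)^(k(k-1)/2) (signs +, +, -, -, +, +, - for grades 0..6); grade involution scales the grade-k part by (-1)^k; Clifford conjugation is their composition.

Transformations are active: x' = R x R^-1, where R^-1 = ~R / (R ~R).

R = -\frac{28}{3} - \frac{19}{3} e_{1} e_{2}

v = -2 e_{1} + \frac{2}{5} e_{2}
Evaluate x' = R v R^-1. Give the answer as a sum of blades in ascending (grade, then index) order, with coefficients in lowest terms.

~R = -\frac{28}{3} + \frac{19}{3} e_{1} e_{2}, and R ~R = \frac{1145}{9}, so R^-1 = ~R / (\frac{1145}{9}).
R v = \frac{242}{15} e_{1} - \frac{82}{5} e_{2}
Answer: -\frac{2102}{5725} e_{1} + \frac{11486}{5725} e_{2}


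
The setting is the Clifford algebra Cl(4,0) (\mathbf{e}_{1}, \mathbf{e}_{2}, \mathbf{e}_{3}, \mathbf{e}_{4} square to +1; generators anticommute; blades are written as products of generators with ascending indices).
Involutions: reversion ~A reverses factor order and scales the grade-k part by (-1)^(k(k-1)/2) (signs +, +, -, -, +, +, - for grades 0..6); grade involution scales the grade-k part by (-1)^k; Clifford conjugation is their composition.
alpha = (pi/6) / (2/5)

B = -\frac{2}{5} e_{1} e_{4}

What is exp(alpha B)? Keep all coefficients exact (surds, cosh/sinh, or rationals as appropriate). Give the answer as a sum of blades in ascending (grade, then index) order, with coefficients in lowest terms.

B^2 = (-\frac{2}{5})^2*(e_{1} e_{4})^2 = \frac{4}{25}*(-1) = -\frac{4}{25} (a basis 2-blade squares to minus the product of its generators' squares).
B^2 = -\frac{4}{25} — the series telescopes trigonometrically here: l = \frac{2}{5}, alpha*l = \frac{\pi}{6}, so exp(alpha B) = cos(\frac{\pi}{6}) + (sin(\frac{\pi}{6})/(\frac{2}{5}))*B = \frac{\sqrt{3}}{2} + (\frac{5}{4})*B.
Answer: \frac{\sqrt{3}}{2} - \frac{1}{2} e_{1} e_{4}


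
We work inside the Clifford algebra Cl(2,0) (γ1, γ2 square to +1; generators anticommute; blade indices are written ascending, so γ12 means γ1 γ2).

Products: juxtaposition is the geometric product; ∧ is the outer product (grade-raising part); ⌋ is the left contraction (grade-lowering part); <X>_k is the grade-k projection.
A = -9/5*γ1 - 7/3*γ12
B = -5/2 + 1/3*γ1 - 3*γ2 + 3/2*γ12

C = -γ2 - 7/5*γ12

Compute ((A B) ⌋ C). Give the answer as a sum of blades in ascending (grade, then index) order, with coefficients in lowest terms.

step 1: 29/10 + 23/2*γ1 - 173/90*γ2 + 337/30*γ12
step 2: 3971/225 - 1211/450*γ1 - 19*γ2 - 203/50*γ12
Answer: 3971/225 - 1211/450*γ1 - 19*γ2 - 203/50*γ12


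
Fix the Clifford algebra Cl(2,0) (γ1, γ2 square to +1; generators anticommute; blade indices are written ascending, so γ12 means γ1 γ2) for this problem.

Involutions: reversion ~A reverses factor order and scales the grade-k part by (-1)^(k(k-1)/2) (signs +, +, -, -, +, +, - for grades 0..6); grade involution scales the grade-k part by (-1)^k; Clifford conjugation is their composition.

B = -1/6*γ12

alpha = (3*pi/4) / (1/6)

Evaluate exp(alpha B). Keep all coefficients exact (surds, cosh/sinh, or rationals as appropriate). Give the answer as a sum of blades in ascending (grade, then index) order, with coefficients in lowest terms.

B^2 = (-1/6)^2*(γ12)^2 = 1/36*(-1) = -1/36 (a basis 2-blade squares to minus the product of its generators' squares).
B^2 = -1/36 — B^2 < 0, so the exponential closes trigonometrically: l = 1/6, alpha*l = 3*pi/4, so exp(alpha B) = cos(3*pi/4) + (sin(3*pi/4)/(1/6))*B = -sqrt(2)/2 + (3*sqrt(2))*B.
Answer: -sqrt(2)/2 - sqrt(2)/2*γ12


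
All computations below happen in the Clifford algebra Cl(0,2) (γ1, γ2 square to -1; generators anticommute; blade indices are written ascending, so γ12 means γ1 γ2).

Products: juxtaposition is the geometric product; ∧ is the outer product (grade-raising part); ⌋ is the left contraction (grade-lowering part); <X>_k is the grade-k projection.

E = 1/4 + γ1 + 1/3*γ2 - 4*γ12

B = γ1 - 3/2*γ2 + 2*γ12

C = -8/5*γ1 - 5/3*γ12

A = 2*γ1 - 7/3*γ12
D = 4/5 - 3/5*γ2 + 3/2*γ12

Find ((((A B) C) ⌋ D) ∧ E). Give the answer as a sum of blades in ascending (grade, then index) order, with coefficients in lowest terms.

step 1: 8/3 - 7/2*γ1 - 19/3*γ2 - 3*γ12
step 2: -53/5 + 283/45*γ1 - 31/30*γ2 - 656/45*γ12
step 3: 383/30 - 31/20*γ1 - 461/150*γ2 - 159/10*γ12
step 4: 383/120 + 2971/240*γ1 + 6277/1800*γ2 - 10497/200*γ12
Answer: 383/120 + 2971/240*γ1 + 6277/1800*γ2 - 10497/200*γ12


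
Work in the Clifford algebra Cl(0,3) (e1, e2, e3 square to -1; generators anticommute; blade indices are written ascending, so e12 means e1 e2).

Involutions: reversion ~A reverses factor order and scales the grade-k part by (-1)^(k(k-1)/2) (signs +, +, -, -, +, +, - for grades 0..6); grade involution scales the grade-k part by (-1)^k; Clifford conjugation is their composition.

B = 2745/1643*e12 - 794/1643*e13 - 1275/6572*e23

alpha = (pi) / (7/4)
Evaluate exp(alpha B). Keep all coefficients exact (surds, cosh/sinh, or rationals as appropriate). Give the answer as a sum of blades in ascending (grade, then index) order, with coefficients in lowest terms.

B^2 term by term: the squares give (2745/1643)^2*(e12)^2 + (-794/1643)^2*(e13)^2 + (-1275/6572)^2*(e23)^2 = 7535025/2699449*(-1) + 630436/2699449*(-1) + 1625625/43191184*(-1) = -49/16 (each basis 2-blade squares to minus the product of its generators' squares); cross terms between blades sharing an index anticommute and cancel. So B^2 = -49/16.
B^2 = -49/16 — since the square is negative, the closed form is circular: l = 7/4, alpha*l = pi, so exp(alpha B) = cos(pi) + (sin(pi)/(7/4))*B = -1 + (0)*B.
Answer: -1


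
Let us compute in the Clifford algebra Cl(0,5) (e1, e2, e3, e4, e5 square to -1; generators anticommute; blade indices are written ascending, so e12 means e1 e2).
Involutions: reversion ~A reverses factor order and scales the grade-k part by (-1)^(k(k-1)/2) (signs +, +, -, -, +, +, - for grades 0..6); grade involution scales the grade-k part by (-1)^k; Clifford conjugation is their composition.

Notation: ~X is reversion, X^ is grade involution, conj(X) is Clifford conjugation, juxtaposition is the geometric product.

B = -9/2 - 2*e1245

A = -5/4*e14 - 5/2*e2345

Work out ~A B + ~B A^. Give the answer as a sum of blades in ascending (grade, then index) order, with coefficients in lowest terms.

first term: -5*e13 - 45/8*e14 - 5/2*e25 + 45/4*e2345
second term: 5*e13 + 45/8*e14 + 5/2*e25 + 45/4*e2345
Answer: 45/2*e2345


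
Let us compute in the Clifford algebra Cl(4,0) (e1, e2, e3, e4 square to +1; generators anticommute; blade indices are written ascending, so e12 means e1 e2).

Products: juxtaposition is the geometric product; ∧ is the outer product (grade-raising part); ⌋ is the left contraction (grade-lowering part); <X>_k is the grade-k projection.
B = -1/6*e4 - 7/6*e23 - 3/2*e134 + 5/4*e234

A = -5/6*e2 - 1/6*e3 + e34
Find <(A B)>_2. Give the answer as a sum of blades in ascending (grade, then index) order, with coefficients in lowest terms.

step 1: 3/2*e1 - 13/9*e2 + 29/36*e3 - 1/4*e14 + 109/72*e24 - 73/72*e34 - 5/4*e1234
step 2: -1/4*e14 + 109/72*e24 - 73/72*e34
Answer: -1/4*e14 + 109/72*e24 - 73/72*e34


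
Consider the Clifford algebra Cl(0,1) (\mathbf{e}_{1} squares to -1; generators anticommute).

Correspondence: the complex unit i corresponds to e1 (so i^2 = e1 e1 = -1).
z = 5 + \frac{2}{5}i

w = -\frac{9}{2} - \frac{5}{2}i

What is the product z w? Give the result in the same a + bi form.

In blades: z = 5 + \frac{2}{5} e_{1}, w = -\frac{9}{2} - \frac{5}{2} e_{1}.
Distribute z over w term by term (generator squares from the signature, products reordered to ascending indices): (5)*w = -\frac{45}{2} - \frac{25}{2} e_{1}; (\frac{2}{5} e_{1})*w = 1 - \frac{9}{5} e_{1}.
Sum: -\frac{43}{2} - \frac{143}{10} e_{1}; translating back through the correspondence:
Answer: -\frac{43}{2} - \frac{143}{10}i


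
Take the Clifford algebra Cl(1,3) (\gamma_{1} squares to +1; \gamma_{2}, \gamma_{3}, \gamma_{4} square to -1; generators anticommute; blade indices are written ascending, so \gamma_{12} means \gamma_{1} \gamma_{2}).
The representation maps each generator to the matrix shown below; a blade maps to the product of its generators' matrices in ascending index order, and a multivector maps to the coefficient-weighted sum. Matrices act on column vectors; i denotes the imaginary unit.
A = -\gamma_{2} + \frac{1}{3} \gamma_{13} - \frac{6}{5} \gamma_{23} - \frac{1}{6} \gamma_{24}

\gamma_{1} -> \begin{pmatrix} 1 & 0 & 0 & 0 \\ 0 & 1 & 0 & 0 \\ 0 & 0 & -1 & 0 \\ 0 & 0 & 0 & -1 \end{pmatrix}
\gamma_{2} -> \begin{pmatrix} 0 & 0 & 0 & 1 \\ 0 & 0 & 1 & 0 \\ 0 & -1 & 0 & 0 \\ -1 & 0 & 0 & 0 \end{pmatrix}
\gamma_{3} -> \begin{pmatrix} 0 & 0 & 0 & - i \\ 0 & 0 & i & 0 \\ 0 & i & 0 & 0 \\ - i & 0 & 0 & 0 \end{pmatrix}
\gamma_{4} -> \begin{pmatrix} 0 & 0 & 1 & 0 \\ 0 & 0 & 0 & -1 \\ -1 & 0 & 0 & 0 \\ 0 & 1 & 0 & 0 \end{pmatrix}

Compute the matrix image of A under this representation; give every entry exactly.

Bivector images (products of the table entries): rho(\gamma_{13}) = rho(\gamma_{1})rho(\gamma_{3}) = \begin{pmatrix} 0 & 0 & 0 & - i \\ 0 & 0 & i & 0 \\ 0 & - i & 0 & 0 \\ i & 0 & 0 & 0 \end{pmatrix}; rho(\gamma_{23}) = rho(\gamma_{2})rho(\gamma_{3}) = \begin{pmatrix} - i & 0 & 0 & 0 \\ 0 & i & 0 & 0 \\ 0 & 0 & - i & 0 \\ 0 & 0 & 0 & i \end{pmatrix}; rho(\gamma_{24}) = rho(\gamma_{2})rho(\gamma_{4}) = \begin{pmatrix} 0 & 1 & 0 & 0 \\ -1 & 0 & 0 & 0 \\ 0 & 0 & 0 & 1 \\ 0 & 0 & -1 & 0 \end{pmatrix}.
M = (-1)*rho(\gamma_{2}) + (\frac{1}{3})*rho(\gamma_{13}) + (-\frac{6}{5})*rho(\gamma_{23}) + (-\frac{1}{6})*rho(\gamma_{24}), summed entrywise:
Answer: \begin{pmatrix} \frac{6 i}{5} & - \frac{1}{6} & 0 & -1 - \frac{i}{3} \\ \frac{1}{6} & - \frac{6 i}{5} & -1 + \frac{i}{3} & 0 \\ 0 & 1 - \frac{i}{3} & \frac{6 i}{5} & - \frac{1}{6} \\ 1 + \frac{i}{3} & 0 & \frac{1}{6} & - \frac{6 i}{5} \end{pmatrix}


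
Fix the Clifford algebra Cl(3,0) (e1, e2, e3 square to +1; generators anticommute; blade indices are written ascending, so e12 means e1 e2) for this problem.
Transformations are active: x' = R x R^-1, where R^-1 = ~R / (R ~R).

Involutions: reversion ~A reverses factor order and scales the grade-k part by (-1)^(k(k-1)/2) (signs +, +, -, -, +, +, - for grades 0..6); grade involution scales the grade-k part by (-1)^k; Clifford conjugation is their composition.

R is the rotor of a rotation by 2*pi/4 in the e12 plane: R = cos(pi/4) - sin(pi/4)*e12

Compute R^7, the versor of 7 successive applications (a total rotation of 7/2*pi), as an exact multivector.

Because a rotor carries half the rotation angle, composing 7 copies of this e12-plane rotor multiplies the phase: 7*(pi/4) = 7*pi/4, hence R^7 = cos(7*pi/4) - sin(7*pi/4)*e12.
cos(7*pi/4) = sqrt(2)/2 and sin(7*pi/4) = -sqrt(2)/2, so R^7 = sqrt(2)/2 + sqrt(2)/2*e12. The net rotation is 3/2*pi (after discarding 1 full turn, each of which contributes a factor -1 to the rotor); the rotor keeps the half-angle phase exactly.
Answer: sqrt(2)/2 + sqrt(2)/2*e12


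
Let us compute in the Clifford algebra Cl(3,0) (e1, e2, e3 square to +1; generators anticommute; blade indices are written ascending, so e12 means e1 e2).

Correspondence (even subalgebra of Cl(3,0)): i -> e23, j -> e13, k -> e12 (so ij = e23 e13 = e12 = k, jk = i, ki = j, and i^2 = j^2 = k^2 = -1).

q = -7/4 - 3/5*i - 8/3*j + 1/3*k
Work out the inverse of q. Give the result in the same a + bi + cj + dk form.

In blades: q = -7/4 + 1/3*e12 - 8/3*e13 - 3/5*e23.
With qbar = -7/4 - 1/3*e12 + 8/3*e13 + 3/5*e23 (scalar fixed, mapped units negated), q qbar = 38321/3600 (the sum of squared coefficients), so q^-1 = qbar / (38321/3600) = -6300/38321 - 1200/38321*e12 + 9600/38321*e13 + 2160/38321*e23; translating back:
Answer: -6300/38321 + 2160/38321*i + 9600/38321*j - 1200/38321*k


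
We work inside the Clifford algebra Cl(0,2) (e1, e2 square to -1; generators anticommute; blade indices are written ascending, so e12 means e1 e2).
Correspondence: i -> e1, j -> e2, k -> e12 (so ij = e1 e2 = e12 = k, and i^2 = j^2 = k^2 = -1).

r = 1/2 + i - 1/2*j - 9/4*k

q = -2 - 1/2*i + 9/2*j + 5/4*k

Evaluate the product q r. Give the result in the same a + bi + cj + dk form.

In blades: q = -2 - 1/2*e1 + 9/2*e2 + 5/4*e12, r = 1/2 + e1 - 1/2*e2 - 9/4*e12.
Distribute q over r term by term (generator squares from the signature, products reordered to ascending indices): (-2)*r = -1 - 2*e1 + e2 + 9/2*e12; (-1/2*e1)*r = 1/2 - 1/4*e1 - 9/8*e2 + 1/4*e12; (9/2*e2)*r = 9/4 - 81/8*e1 + 9/4*e2 - 9/2*e12; (5/4*e12)*r = 45/16 + 5/8*e1 + 5/4*e2 + 5/8*e12.
Sum: 73/16 - 47/4*e1 + 27/8*e2 + 7/8*e12; translating back through the correspondence:
Answer: 73/16 - 47/4*i + 27/8*j + 7/8*k


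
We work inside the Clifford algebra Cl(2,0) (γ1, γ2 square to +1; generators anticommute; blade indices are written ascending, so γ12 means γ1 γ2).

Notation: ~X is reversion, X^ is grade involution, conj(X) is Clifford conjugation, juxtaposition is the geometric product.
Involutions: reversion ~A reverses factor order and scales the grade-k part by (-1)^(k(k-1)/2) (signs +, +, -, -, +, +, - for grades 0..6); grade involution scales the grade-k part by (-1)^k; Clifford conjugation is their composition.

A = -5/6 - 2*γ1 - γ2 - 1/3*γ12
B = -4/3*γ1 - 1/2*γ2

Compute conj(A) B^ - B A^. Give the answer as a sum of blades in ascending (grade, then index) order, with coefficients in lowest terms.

first term: 19/6 - 17/18*γ1 - 31/36*γ2 - 1/3*γ12
second term: -19/6 + 17/18*γ1 + 31/36*γ2 - 1/3*γ12
Answer: 19/3 - 17/9*γ1 - 31/18*γ2


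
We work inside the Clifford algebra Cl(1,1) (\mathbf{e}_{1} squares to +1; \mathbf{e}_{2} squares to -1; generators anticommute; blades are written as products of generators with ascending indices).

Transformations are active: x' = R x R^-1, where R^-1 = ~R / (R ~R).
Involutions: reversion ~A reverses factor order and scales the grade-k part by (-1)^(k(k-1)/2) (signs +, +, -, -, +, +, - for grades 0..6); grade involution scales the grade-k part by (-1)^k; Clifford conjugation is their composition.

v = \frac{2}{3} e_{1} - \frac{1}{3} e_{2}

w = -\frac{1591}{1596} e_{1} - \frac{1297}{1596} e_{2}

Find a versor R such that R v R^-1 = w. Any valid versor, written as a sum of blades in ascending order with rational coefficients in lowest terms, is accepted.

The midline construction: v and w both square to \frac{1}{3}, so reflecting in their sum -\frac{527}{1596} e_{1} - \frac{1829}{1596} e_{2} exchanges them.
Answer: -\frac{527}{1596} e_{1} - \frac{1829}{1596} e_{2}


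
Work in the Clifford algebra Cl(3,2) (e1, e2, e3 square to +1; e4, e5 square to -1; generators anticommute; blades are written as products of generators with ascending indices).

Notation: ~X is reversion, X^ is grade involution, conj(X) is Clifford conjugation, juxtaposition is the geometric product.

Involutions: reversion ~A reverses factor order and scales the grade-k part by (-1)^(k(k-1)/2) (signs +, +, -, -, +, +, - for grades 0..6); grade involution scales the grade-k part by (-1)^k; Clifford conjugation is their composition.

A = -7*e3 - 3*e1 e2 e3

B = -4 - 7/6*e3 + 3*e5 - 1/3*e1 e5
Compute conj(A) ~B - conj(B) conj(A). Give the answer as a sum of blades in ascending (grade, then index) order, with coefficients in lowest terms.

first term: -49/6 - 28*e3 + 7/2*e1 e2 + 21*e3 e5 + 12*e1 e2 e3 - 7/3*e1 e3 e5 - e2 e3 e5 - 9*e1 e2 e3 e5
second term: 49/6 - 28*e3 - 7/2*e1 e2 + 21*e3 e5 + 12*e1 e2 e3 - 7/3*e1 e3 e5 + e2 e3 e5 - 9*e1 e2 e3 e5
Answer: -49/3 + 7*e1 e2 - 2*e2 e3 e5


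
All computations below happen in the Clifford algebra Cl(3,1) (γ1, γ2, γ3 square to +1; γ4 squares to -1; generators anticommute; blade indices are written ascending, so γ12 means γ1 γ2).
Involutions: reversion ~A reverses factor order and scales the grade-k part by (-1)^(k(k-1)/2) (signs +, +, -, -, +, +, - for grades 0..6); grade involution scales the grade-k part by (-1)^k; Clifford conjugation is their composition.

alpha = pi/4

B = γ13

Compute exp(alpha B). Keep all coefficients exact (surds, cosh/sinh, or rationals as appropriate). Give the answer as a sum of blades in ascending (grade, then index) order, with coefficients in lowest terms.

B^2 = (1)^2*(γ13)^2 = 1*(-1) = -1 (a basis 2-blade squares to minus the product of its generators' squares).
B^2 = -1 — a negative square means the series sums to a rotation: l = 1, alpha*l = pi/4, so exp(alpha B) = cos(pi/4) + (sin(pi/4)/1)*B = sqrt(2)/2 + (sqrt(2)/2)*B.
Answer: sqrt(2)/2 + sqrt(2)/2*γ13


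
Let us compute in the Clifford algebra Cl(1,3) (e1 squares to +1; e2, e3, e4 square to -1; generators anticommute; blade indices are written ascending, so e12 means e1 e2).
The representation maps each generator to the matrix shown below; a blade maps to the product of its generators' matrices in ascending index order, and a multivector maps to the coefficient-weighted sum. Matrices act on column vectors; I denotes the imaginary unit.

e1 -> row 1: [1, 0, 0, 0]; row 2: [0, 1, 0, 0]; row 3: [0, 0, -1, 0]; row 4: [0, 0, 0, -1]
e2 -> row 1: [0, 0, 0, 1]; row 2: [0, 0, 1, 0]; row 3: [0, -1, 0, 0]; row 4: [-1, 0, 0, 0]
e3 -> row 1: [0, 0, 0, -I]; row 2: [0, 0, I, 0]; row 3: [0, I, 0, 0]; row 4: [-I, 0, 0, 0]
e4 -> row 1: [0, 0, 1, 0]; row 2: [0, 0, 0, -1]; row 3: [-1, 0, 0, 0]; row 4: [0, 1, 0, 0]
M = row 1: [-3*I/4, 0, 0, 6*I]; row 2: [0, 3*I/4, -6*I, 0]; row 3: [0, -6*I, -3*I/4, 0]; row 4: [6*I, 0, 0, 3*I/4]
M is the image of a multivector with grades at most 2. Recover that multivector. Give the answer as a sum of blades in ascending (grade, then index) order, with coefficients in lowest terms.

Method: the blade images are trace-orthogonal — tr(rho(e_A) rho(e_B)^-1) = 4 if A = B and 0 otherwise — and rho(e_A)^-1 = (e_A)^2 * rho(e_A) with (e_A)^2 = +1 or -1, so the coefficient of e_A in the preimage is (e_A)^2 * tr(M rho(e_A))/4.
Nonzero projections over blades of grade <= 2: e3: (e3)^2 = -1, tr(M rho(e3)) = 24, coefficient -6; e23: (e23)^2 = -1, tr(M rho(e23)) = -3, coefficient 3/4. Every other blade of grade <= 2 projects to 0.
Answer: -6*e3 + 3/4*e23


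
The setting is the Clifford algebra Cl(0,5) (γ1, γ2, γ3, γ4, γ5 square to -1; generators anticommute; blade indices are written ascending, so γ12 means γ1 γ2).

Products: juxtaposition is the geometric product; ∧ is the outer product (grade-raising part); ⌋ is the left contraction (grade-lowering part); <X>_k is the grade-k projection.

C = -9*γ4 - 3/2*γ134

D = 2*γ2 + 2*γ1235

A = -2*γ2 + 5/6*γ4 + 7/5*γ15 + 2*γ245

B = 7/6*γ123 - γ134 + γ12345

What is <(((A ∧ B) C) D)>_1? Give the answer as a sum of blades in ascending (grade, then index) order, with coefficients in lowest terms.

step 1: -107/36*γ1234
step 2: -107/24*γ2 - 107/4*γ123
step 3: 107/12 - 107/2*γ5 - 107/2*γ13 - 107/12*γ135
step 4: -107/2*γ5
Answer: -107/2*γ5


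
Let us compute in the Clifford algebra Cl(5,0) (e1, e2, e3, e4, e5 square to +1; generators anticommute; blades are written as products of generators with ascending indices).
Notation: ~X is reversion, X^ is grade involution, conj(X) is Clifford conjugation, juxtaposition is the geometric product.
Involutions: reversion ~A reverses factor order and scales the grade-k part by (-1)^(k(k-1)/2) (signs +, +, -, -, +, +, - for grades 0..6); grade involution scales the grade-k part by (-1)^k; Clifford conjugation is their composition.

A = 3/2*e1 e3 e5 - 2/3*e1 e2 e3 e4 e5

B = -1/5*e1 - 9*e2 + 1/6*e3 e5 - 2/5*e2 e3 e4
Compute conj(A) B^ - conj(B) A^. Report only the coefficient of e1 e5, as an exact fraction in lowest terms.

first term: -1/4*e1 + 4/15*e1 e5 + 3/10*e3 e5 + 1/9*e1 e2 e4 + 27/2*e1 e2 e3 e5 + 3/5*e1 e2 e4 e5 - 6*e1 e3 e4 e5 + 2/15*e2 e3 e4 e5
second term: -1/4*e1 - 4/15*e1 e5 - 3/10*e3 e5 - 1/9*e1 e2 e4 + 27/2*e1 e2 e3 e5 + 3/5*e1 e2 e4 e5 - 6*e1 e3 e4 e5 + 2/15*e2 e3 e4 e5
Answer: 8/15


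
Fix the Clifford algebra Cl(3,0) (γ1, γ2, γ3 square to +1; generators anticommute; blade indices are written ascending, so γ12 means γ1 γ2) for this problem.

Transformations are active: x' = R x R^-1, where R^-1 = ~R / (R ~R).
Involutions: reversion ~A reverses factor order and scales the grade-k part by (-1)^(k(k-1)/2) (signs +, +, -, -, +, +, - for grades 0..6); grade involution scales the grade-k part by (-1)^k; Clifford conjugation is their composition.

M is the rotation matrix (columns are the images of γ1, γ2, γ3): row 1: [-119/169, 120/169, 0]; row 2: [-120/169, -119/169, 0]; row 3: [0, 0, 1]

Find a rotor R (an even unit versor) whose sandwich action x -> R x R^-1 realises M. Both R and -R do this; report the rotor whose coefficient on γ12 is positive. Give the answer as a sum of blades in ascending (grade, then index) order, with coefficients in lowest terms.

Method: write R = a + b12*γ12 + b13*γ13 + b23*γ23 with a^2 + b12^2 + b13^2 + b23^2 = 1 (so R^-1 = ~R). Expanding the columns R e_j ~R gives tr M = 4a^2 - 1 and, from the antisymmetric part, M21 - M12 = -4a*b12, M13 - M31 = 4a*b13, M32 - M23 = -4a*b23.
Here tr M = -69/169, so a^2 = (1 + tr M)/4 = 25/169 and a = ±5/13. Taking a = 5/13: M21 - M12 = -240/169, M13 - M31 = 0, M32 - M23 = 0, giving b12 = 12/13, b13 = 0, b23 = 0, i.e. R = 5/13 + 12/13*γ12.
Its γ12 coefficient is already positive.
Answer: 5/13 + 12/13*γ12. Why the constraint matters: R and -R act identically through the sandwich — M has trace -69/169 either way — so only the sign condition on γ12 picks one of the two preimages.


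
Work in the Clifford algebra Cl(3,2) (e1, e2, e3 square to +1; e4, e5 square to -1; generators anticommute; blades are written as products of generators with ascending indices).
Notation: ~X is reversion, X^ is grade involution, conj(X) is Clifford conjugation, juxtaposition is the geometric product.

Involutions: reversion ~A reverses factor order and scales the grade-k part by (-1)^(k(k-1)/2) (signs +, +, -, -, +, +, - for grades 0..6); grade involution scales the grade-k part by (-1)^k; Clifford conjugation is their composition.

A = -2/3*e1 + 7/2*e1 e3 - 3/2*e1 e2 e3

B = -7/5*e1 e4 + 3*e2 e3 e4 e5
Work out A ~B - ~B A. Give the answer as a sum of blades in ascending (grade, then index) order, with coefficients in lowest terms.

first term: -14/15*e4 - 49/10*e3 e4 + 9/2*e1 e4 e5 - 21/10*e2 e3 e4 - 21/2*e1 e2 e4 e5 - 2*e1 e2 e3 e4 e5
second term: 14/15*e4 + 49/10*e3 e4 + 9/2*e1 e4 e5 + 21/10*e2 e3 e4 + 21/2*e1 e2 e4 e5 - 2*e1 e2 e3 e4 e5
Answer: -28/15*e4 - 49/5*e3 e4 - 21/5*e2 e3 e4 - 21*e1 e2 e4 e5


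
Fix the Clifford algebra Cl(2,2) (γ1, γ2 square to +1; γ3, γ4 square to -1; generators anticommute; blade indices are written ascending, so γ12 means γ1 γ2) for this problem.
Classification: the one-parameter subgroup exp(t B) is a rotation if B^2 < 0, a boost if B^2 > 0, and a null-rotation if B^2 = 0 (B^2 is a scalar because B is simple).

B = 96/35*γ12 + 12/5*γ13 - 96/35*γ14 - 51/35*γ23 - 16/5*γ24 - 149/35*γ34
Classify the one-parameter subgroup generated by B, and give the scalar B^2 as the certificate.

B^2 term by term: the squares give (96/35)^2*(γ12)^2 + (12/5)^2*(γ13)^2 + (-96/35)^2*(γ14)^2 + (-51/35)^2*(γ23)^2 + (-16/5)^2*(γ24)^2 + (-149/35)^2*(γ34)^2 = 9216/1225*(-1) + 144/25*(+1) + 9216/1225*(+1) + 2601/1225*(+1) + 256/25*(+1) + 22201/1225*(-1) = 0 (each basis 2-blade squares to minus the product of its generators' squares); cross terms between blades sharing an index anticommute and cancel; the commuting (index-disjoint) pairs give grade-4 terms 2*c*c'*(blade product), which cancel blade by blade — γ1234: -28608/1225 + 384/25 + 9792/1225 = 0 — confirming B is simple. So B^2 = 0.
Answer: null-rotation, certificate B^2 = 0. Why this suffices: the scalar 0 survives any versor conjugation, so its sign alone determines the class however B is presented.


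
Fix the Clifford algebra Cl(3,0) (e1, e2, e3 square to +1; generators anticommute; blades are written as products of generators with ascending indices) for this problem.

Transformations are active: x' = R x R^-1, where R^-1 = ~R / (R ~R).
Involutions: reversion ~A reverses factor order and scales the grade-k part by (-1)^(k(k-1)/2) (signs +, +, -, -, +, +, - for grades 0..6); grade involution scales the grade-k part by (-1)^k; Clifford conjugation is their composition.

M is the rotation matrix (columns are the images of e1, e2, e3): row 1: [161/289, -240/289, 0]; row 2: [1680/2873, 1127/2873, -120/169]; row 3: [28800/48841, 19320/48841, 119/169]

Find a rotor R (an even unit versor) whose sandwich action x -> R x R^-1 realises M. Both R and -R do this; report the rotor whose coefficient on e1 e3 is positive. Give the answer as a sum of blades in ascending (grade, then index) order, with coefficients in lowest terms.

Method: write R = a + b12*e1 e2 + b13*e1 e3 + b23*e2 e3 with a^2 + b12^2 + b13^2 + b23^2 = 1 (so R^-1 = ~R). Expanding the columns R e_j ~R gives tr M = 4a^2 - 1 and, from the antisymmetric part, M21 - M12 = -4a*b12, M13 - M31 = 4a*b13, M32 - M23 = -4a*b23.
Here tr M = 80759/48841, so a^2 = (1 + tr M)/4 = 32400/48841 and a = ±180/221. Taking a = 180/221: M21 - M12 = 69120/48841, M13 - M31 = -28800/48841, M32 - M23 = 54000/48841, giving b12 = -96/221, b13 = -40/221, b23 = -75/221, i.e. R = 180/221 - 96/221*e1 e2 - 40/221*e1 e3 - 75/221*e2 e3.
Its e1 e3 coefficient is negative, so report the other preimage -R.
Answer: -180/221 + 96/221*e1 e2 + 40/221*e1 e3 + 75/221*e2 e3. Key observation: the double cover Spin(3) -> SO(3) sends R and -R to the same matrix (trace 80759/48841 here), so the stated sign of the e1 e3 coefficient is what selects one sheet.
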